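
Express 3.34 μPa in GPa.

0.00000000000000334 GPa

micro = 10⁻⁶, giga = 10⁹; factor is 10⁻¹⁵.
3.34 × 10⁻¹⁵ = 0.00000000000000334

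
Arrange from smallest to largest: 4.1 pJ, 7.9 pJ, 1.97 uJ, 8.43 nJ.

4.1 pJ < 7.9 pJ < 8.43 nJ < 1.97 uJ

4.1 pJ = 0.0000000000041 J
7.9 pJ = 0.0000000000079 J
1.97 uJ = 0.00000197 J
8.43 nJ = 0.00000000843 J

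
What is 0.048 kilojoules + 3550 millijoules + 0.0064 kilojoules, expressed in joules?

In joules:
  0.048 kilojoules = 0.048 × 10³ joules = 48
  3550 millijoules = 3550 × 10⁻³ joules = 3.55
  0.0064 kilojoules = 0.0064 × 10³ joules = 6.4
Sum: 48 + 3.55 + 6.4 = 57.95

57.95 joules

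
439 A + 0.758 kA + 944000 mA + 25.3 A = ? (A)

2166.3 A

In A:
  439 A → 439
  0.758 kA = 0.758 × 10³ A = 758
  944000 mA = 944000 × 10⁻³ A = 944
  25.3 A → 25.3
Sum: 439 + 758 + 944 + 25.3 = 2166.3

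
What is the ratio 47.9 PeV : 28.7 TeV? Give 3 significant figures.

1670

(47.9 × 10¹⁵) / (28.7 × 10¹²) = 1.669 × 10³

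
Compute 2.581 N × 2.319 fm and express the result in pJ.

2.581 × 2.319 × 10⁻¹⁵ = 5.985339 × 10⁻¹⁵ J

0.005985339 pJ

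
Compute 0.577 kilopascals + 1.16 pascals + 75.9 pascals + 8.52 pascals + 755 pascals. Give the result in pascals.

1417.58 pascals

In pascals:
  0.577 kilopascals = 0.577 × 10³ pascals = 577
  1.16 pascals → 1.16
  75.9 pascals → 75.9
  8.52 pascals → 8.52
  755 pascals → 755
Sum: 577 + 1.16 + 75.9 + 8.52 + 755 = 1417.58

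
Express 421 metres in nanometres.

(no prefix) = 10⁰, nano = 10⁻⁹; factor is 10⁹.
421 × 10⁹ = 421000000000

421000000000 nanometres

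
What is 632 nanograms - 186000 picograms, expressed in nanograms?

446 nanograms

In nanograms:
  632 nanograms → 632
  186000 picograms = 186000e-3 nanograms = 186
Difference: 632 - 186 = 446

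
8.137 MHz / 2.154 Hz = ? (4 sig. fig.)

3778000

(8.137 × 10⁶) / (2.154) = 3.7776 × 10⁶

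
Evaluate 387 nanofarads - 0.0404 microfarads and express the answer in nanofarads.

In nanofarads:
  387 nanofarads → 387
  0.0404 microfarads = 0.0404 × 10³ nanofarads = 40.4
Difference: 387 - 40.4 = 346.6

346.6 nanofarads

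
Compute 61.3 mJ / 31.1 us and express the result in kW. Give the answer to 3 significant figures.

1.97 kW

(61.3e-3) / (31.1e-6) = 1.9711e3 W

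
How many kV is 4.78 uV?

micro = 10^-6, kilo = 10^3; factor is 10^-9.
4.78 × 10^-9 = 0.00000000478

0.00000000478 kV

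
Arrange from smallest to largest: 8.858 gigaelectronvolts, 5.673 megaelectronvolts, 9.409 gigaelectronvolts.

5.673 megaelectronvolts < 8.858 gigaelectronvolts < 9.409 gigaelectronvolts

8.858 gigaelectronvolts = 8858000000 electronvolts
5.673 megaelectronvolts = 5673000 electronvolts
9.409 gigaelectronvolts = 9409000000 electronvolts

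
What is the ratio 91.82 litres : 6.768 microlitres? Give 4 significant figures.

13570000

(91.82) / (6.768 × 10^-6) = 13.567 × 10^6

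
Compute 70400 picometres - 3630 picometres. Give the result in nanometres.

66.77 nanometres

In nanometres:
  70400 picometres = 70400e-3 nanometres = 70.4
  3630 picometres = 3630e-3 nanometres = 3.63
Difference: 70.4 - 3.63 = 66.77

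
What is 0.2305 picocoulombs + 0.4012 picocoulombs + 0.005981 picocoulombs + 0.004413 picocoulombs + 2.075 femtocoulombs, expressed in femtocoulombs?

In femtocoulombs:
  0.2305 picocoulombs = 0.2305 × 10^3 femtocoulombs = 230.5
  0.4012 picocoulombs = 0.4012 × 10^3 femtocoulombs = 401.2
  0.005981 picocoulombs = 0.005981 × 10^3 femtocoulombs = 5.981
  0.004413 picocoulombs = 0.004413 × 10^3 femtocoulombs = 4.413
  2.075 femtocoulombs → 2.075
Sum: 230.5 + 401.2 + 5.981 + 4.413 + 2.075 = 644.169

644.169 femtocoulombs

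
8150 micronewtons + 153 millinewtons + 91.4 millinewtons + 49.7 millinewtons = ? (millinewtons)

302.25 millinewtons

In millinewtons:
  8150 micronewtons = 8150e-3 millinewtons = 8.15
  153 millinewtons → 153
  91.4 millinewtons → 91.4
  49.7 millinewtons → 49.7
Sum: 8.15 + 153 + 91.4 + 49.7 = 302.25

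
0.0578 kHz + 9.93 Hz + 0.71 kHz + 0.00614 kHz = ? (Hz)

In Hz:
  0.0578 kHz = 0.0578e3 Hz = 57.8
  9.93 Hz → 9.93
  0.71 kHz = 0.71e3 Hz = 710
  0.00614 kHz = 0.00614e3 Hz = 6.14
Sum: 57.8 + 9.93 + 710 + 6.14 = 783.87

783.87 Hz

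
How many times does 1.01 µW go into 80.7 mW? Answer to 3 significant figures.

79900

(80.7e-3) / (1.01e-6) = 79.9e3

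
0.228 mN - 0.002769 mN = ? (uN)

225.231 uN

In uN:
  0.228 mN = 0.228e3 uN = 228
  0.002769 mN = 0.002769e3 uN = 2.769
Difference: 228 - 2.769 = 225.231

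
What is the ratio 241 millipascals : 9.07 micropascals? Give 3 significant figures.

(241e-3) / (9.07e-6) = 26.57e3

26600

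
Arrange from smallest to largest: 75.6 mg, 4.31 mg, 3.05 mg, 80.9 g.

3.05 mg < 4.31 mg < 75.6 mg < 80.9 g

75.6 mg = 0.0756 g
4.31 mg = 0.00431 g
3.05 mg = 0.00305 g
80.9 g = 80.9 g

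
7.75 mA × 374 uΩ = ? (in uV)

7.75e-3 × 374e-6 = 2898.5e-9 V

2.8985 uV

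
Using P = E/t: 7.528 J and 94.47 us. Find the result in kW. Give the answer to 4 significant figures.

(7.528) / (94.47 × 10⁻⁶) = 0.0796867 × 10⁶ W

79.69 kW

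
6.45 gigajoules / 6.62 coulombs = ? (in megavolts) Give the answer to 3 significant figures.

974 megavolts

(6.45 × 10^9) / (6.62) = 0.97432 × 10^9 V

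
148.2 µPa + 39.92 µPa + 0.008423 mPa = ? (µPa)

In µPa:
  148.2 µPa → 148.2
  39.92 µPa → 39.92
  0.008423 mPa = 0.008423 × 10^3 µPa = 8.423
Sum: 148.2 + 39.92 + 8.423 = 196.543

196.543 µPa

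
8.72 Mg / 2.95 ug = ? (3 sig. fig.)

(8.72 × 10^6) / (2.95 × 10^-6) = 2.956 × 10^12

2960000000000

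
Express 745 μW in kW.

0.000000745 kW

micro = 10⁻⁶, kilo = 10³; factor is 10⁻⁹.
745 × 10⁻⁹ = 0.000000745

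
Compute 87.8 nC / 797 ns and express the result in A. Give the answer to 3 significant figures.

0.110 A

(87.8e-9) / (797e-9) = 0.11016 A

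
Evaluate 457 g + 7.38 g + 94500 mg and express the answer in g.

558.88 g

In g:
  457 g → 457
  7.38 g → 7.38
  94500 mg = 94500 × 10^-3 g = 94.5
Sum: 457 + 7.38 + 94.5 = 558.88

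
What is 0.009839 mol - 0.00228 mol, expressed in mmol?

In mmol:
  0.009839 mol = 0.009839 × 10^3 mmol = 9.839
  0.00228 mol = 0.00228 × 10^3 mmol = 2.28
Difference: 9.839 - 2.28 = 7.559

7.559 mmol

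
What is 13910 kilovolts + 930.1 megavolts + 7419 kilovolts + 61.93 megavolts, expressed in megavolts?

1013.359 megavolts

In megavolts:
  13910 kilovolts = 13910 × 10^-3 megavolts = 13.91
  930.1 megavolts → 930.1
  7419 kilovolts = 7419 × 10^-3 megavolts = 7.419
  61.93 megavolts → 61.93
Sum: 13.91 + 930.1 + 7.419 + 61.93 = 1013.359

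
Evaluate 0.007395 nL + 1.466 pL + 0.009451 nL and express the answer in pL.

In pL:
  0.007395 nL = 0.007395e3 pL = 7.395
  1.466 pL → 1.466
  0.009451 nL = 0.009451e3 pL = 9.451
Sum: 7.395 + 1.466 + 9.451 = 18.312

18.312 pL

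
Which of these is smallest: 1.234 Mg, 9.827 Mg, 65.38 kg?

1.234 Mg = 1234000 g
9.827 Mg = 9827000 g
65.38 kg = 65380 g

65.38 kg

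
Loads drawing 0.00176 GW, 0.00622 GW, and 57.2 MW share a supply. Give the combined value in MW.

65.18 MW

In MW:
  0.00176 GW = 0.00176 × 10³ MW = 1.76
  0.00622 GW = 0.00622 × 10³ MW = 6.22
  57.2 MW → 57.2
Sum: 1.76 + 6.22 + 57.2 = 65.18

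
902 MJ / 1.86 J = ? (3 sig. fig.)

485000000

(902 × 10⁶) / (1.86) = 484.9 × 10⁶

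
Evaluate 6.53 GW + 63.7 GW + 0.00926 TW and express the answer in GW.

In GW:
  6.53 GW → 6.53
  63.7 GW → 63.7
  0.00926 TW = 0.00926 × 10³ GW = 9.26
Sum: 6.53 + 63.7 + 9.26 = 79.49

79.49 GW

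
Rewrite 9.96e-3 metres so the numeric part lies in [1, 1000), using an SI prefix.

= 9.96e-3 metres; 1e-3 is milli.

9.96 millimetres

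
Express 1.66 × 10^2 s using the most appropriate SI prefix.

= 166 s; mantissa already in [1, 1000).

166 s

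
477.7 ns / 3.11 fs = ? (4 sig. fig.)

153600000

(477.7 × 10⁻⁹) / (3.11 × 10⁻¹⁵) = 153.6 × 10⁶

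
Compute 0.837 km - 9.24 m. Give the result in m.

In m:
  0.837 km = 0.837 × 10^3 m = 837
  9.24 m → 9.24
Difference: 837 - 9.24 = 827.76

827.76 m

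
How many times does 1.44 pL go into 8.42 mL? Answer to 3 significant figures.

(8.42e-3) / (1.44e-12) = 5.847e9

5850000000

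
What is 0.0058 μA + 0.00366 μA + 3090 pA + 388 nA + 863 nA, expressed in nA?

In nA:
  0.0058 μA = 0.0058 × 10³ nA = 5.8
  0.00366 μA = 0.00366 × 10³ nA = 3.66
  3090 pA = 3090 × 10⁻³ nA = 3.09
  388 nA → 388
  863 nA → 863
Sum: 5.8 + 3.66 + 3.09 + 388 + 863 = 1263.55

1263.55 nA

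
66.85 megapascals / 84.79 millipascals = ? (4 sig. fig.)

(66.85 × 10^6) / (84.79 × 10^-3) = 0.78842 × 10^9

788400000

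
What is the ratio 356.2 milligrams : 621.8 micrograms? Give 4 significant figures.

572.9

(356.2e-3) / (621.8e-6) = 0.57285e3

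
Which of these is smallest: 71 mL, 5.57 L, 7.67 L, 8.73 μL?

71 mL = 0.071 L
5.57 L = 5.57 L
7.67 L = 7.67 L
8.73 μL = 0.00000873 L

8.73 μL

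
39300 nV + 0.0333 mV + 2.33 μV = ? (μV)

In μV:
  39300 nV = 39300 × 10^-3 μV = 39.3
  0.0333 mV = 0.0333 × 10^3 μV = 33.3
  2.33 μV → 2.33
Sum: 39.3 + 33.3 + 2.33 = 74.93

74.93 μV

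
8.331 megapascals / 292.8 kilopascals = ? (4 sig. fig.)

(8.331e6) / (292.8e3) = 0.028453e3

28.45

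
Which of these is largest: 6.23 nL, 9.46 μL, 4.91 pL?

9.46 μL

6.23 nL = 0.00000000623 L
9.46 μL = 0.00000946 L
4.91 pL = 0.00000000000491 L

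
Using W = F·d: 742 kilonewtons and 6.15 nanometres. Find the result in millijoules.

4.5633 millijoules

742 × 10³ × 6.15 × 10⁻⁹ = 4563.3 × 10⁻⁶ J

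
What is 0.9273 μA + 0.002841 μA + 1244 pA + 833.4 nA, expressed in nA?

In nA:
  0.9273 μA = 0.9273 × 10^3 nA = 927.3
  0.002841 μA = 0.002841 × 10^3 nA = 2.841
  1244 pA = 1244 × 10^-3 nA = 1.244
  833.4 nA → 833.4
Sum: 927.3 + 2.841 + 1.244 + 833.4 = 1764.785

1764.785 nA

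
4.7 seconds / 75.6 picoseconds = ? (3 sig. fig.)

62200000000

(4.7) / (75.6 × 10⁻¹²) = 0.06217 × 10¹²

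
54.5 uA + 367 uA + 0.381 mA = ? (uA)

802.5 uA

In uA:
  54.5 uA → 54.5
  367 uA → 367
  0.381 mA = 0.381 × 10³ uA = 381
Sum: 54.5 + 367 + 381 = 802.5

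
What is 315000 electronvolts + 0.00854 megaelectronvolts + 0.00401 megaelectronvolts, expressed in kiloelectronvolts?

In kiloelectronvolts:
  315000 electronvolts = 315000 × 10⁻³ kiloelectronvolts = 315
  0.00854 megaelectronvolts = 0.00854 × 10³ kiloelectronvolts = 8.54
  0.00401 megaelectronvolts = 0.00401 × 10³ kiloelectronvolts = 4.01
Sum: 315 + 8.54 + 4.01 = 327.55

327.55 kiloelectronvolts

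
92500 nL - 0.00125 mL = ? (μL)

91.25 μL

In μL:
  92500 nL = 92500 × 10⁻³ μL = 92.5
  0.00125 mL = 0.00125 × 10³ μL = 1.25
Difference: 92.5 - 1.25 = 91.25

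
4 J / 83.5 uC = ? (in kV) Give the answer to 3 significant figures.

47.9 kV

(4) / (83.5 × 10^-6) = 0.047904 × 10^6 V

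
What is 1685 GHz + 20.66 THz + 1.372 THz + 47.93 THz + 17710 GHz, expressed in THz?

89.357 THz

In THz:
  1685 GHz = 1685 × 10^-3 THz = 1.685
  20.66 THz → 20.66
  1.372 THz → 1.372
  47.93 THz → 47.93
  17710 GHz = 17710 × 10^-3 THz = 17.71
Sum: 1.685 + 20.66 + 1.372 + 47.93 + 17.71 = 89.357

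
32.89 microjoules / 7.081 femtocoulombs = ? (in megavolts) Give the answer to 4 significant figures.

(32.89 × 10^-6) / (7.081 × 10^-15) = 4.64482 × 10^9 V

4645 megavolts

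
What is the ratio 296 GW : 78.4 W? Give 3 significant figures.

3780000000

(296 × 10^9) / (78.4) = 3.776 × 10^9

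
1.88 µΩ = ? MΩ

micro = 1e-6, mega = 1e6; factor is 1e-12.
1.88 × 1e-12 = 0.00000000000188

0.00000000000188 MΩ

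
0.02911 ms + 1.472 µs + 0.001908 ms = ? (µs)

In µs:
  0.02911 ms = 0.02911 × 10^3 µs = 29.11
  1.472 µs → 1.472
  0.001908 ms = 0.001908 × 10^3 µs = 1.908
Sum: 29.11 + 1.472 + 1.908 = 32.49

32.49 µs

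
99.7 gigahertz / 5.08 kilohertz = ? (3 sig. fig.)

19600000

(99.7 × 10⁹) / (5.08 × 10³) = 19.63 × 10⁶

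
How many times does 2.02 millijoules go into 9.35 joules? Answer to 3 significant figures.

(9.35) / (2.02 × 10^-3) = 4.629 × 10^3

4630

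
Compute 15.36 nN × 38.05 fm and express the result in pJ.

15.36 × 10⁻⁹ × 38.05 × 10⁻¹⁵ = 584.448 × 10⁻²⁴ J

0.000000000584448 pJ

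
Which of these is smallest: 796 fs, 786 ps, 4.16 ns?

796 fs

796 fs = 0.000000000000796 s
786 ps = 0.000000000786 s
4.16 ns = 0.00000000416 s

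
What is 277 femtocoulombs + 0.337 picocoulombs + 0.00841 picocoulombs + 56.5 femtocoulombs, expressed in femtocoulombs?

In femtocoulombs:
  277 femtocoulombs → 277
  0.337 picocoulombs = 0.337e3 femtocoulombs = 337
  0.00841 picocoulombs = 0.00841e3 femtocoulombs = 8.41
  56.5 femtocoulombs → 56.5
Sum: 277 + 337 + 8.41 + 56.5 = 678.91

678.91 femtocoulombs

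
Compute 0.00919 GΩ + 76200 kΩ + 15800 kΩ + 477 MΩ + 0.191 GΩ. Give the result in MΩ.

769.19 MΩ

In MΩ:
  0.00919 GΩ = 0.00919 × 10³ MΩ = 9.19
  76200 kΩ = 76200 × 10⁻³ MΩ = 76.2
  15800 kΩ = 15800 × 10⁻³ MΩ = 15.8
  477 MΩ → 477
  0.191 GΩ = 0.191 × 10³ MΩ = 191
Sum: 9.19 + 76.2 + 15.8 + 477 + 191 = 769.19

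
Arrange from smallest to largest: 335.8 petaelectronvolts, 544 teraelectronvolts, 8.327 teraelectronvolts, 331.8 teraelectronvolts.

8.327 teraelectronvolts < 331.8 teraelectronvolts < 544 teraelectronvolts < 335.8 petaelectronvolts

335.8 petaelectronvolts = 335800000000000000 electronvolts
544 teraelectronvolts = 544000000000000 electronvolts
8.327 teraelectronvolts = 8327000000000 electronvolts
331.8 teraelectronvolts = 331800000000000 electronvolts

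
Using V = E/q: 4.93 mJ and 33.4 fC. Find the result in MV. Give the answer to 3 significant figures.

148000 MV

(4.93e-3) / (33.4e-15) = 0.1476e12 V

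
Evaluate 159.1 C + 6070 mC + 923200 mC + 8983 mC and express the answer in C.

1097.353 C

In C:
  159.1 C → 159.1
  6070 mC = 6070e-3 C = 6.07
  923200 mC = 923200e-3 C = 923.2
  8983 mC = 8983e-3 C = 8.983
Sum: 159.1 + 6.07 + 923.2 + 8.983 = 1097.353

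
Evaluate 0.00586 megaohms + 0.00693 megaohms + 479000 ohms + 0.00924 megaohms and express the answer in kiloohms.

In kiloohms:
  0.00586 megaohms = 0.00586e3 kiloohms = 5.86
  0.00693 megaohms = 0.00693e3 kiloohms = 6.93
  479000 ohms = 479000e-3 kiloohms = 479
  0.00924 megaohms = 0.00924e3 kiloohms = 9.24
Sum: 5.86 + 6.93 + 479 + 9.24 = 501.03

501.03 kiloohms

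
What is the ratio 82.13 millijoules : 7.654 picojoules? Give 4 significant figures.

10730000000

(82.13 × 10^-3) / (7.654 × 10^-12) = 10.73 × 10^9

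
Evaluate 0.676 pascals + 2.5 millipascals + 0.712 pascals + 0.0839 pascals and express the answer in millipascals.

1474.4 millipascals

In millipascals:
  0.676 pascals = 0.676e3 millipascals = 676
  2.5 millipascals → 2.5
  0.712 pascals = 0.712e3 millipascals = 712
  0.0839 pascals = 0.0839e3 millipascals = 83.9
Sum: 676 + 2.5 + 712 + 83.9 = 1474.4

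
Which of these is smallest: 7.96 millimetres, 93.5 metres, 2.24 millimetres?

2.24 millimetres

7.96 millimetres = 0.00796 metres
93.5 metres = 93.5 metres
2.24 millimetres = 0.00224 metres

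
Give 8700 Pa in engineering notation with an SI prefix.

8.7 kPa

= 8.7 × 10³ Pa; 10³ is kilo.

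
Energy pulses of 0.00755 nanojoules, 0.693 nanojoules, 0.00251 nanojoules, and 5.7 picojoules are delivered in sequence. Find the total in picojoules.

708.76 picojoules

In picojoules:
  0.00755 nanojoules = 0.00755 × 10³ picojoules = 7.55
  0.693 nanojoules = 0.693 × 10³ picojoules = 693
  0.00251 nanojoules = 0.00251 × 10³ picojoules = 2.51
  5.7 picojoules → 5.7
Sum: 7.55 + 693 + 2.51 + 5.7 = 708.76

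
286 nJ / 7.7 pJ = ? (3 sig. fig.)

37100

(286 × 10^-9) / (7.7 × 10^-12) = 37.14 × 10^3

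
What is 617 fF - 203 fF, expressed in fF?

In fF:
  617 fF → 617
  203 fF → 203
Difference: 617 - 203 = 414

414 fF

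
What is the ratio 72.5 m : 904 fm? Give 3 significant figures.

(72.5) / (904e-15) = 0.0802e15

80200000000000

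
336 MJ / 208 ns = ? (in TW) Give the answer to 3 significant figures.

(336 × 10^6) / (208 × 10^-9) = 1.6154 × 10^15 W

1620 TW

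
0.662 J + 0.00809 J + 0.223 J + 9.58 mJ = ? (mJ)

902.67 mJ

In mJ:
  0.662 J = 0.662 × 10^3 mJ = 662
  0.00809 J = 0.00809 × 10^3 mJ = 8.09
  0.223 J = 0.223 × 10^3 mJ = 223
  9.58 mJ → 9.58
Sum: 662 + 8.09 + 223 + 9.58 = 902.67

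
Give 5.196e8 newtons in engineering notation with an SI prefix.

519.6 meganewtons

= 519.6e6 newtons; 1e6 is mega.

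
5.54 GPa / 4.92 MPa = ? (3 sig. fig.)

(5.54e9) / (4.92e6) = 1.126e3

1130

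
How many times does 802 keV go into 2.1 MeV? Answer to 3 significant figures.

2.62

(2.1 × 10^6) / (802 × 10^3) = 0.002618 × 10^3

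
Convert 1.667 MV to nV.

1667000000000000 nV

mega = 10⁶, nano = 10⁻⁹; factor is 10¹⁵.
1.667 × 10¹⁵ = 1667000000000000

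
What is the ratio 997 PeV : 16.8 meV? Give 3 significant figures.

59300000000000000000

(997e15) / (16.8e-3) = 59.35e18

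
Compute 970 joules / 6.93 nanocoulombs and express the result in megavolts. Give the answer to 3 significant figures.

140000 megavolts

(970) / (6.93 × 10⁻⁹) = 139.97 × 10⁹ V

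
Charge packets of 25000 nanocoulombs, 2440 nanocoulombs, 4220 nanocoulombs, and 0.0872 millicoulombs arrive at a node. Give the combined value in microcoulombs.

In microcoulombs:
  25000 nanocoulombs = 25000e-3 microcoulombs = 25
  2440 nanocoulombs = 2440e-3 microcoulombs = 2.44
  4220 nanocoulombs = 4220e-3 microcoulombs = 4.22
  0.0872 millicoulombs = 0.0872e3 microcoulombs = 87.2
Sum: 25 + 2.44 + 4.22 + 87.2 = 118.86

118.86 microcoulombs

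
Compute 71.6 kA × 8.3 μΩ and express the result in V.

71.6 × 10³ × 8.3 × 10⁻⁶ = 594.28 × 10⁻³ V

0.59428 V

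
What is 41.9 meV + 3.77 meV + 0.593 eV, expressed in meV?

638.67 meV

In meV:
  41.9 meV → 41.9
  3.77 meV → 3.77
  0.593 eV = 0.593 × 10³ meV = 593
Sum: 41.9 + 3.77 + 593 = 638.67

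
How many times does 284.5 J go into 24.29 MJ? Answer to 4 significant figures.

85380

(24.29e6) / (284.5) = 0.085378e6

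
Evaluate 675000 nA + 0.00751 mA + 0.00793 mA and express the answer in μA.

In μA:
  675000 nA = 675000e-3 μA = 675
  0.00751 mA = 0.00751e3 μA = 7.51
  0.00793 mA = 0.00793e3 μA = 7.93
Sum: 675 + 7.51 + 7.93 = 690.44

690.44 μA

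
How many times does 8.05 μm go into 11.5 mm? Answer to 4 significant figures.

(11.5 × 10^-3) / (8.05 × 10^-6) = 1.4286 × 10^3

1429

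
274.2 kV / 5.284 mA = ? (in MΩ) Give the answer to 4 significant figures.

(274.2 × 10³) / (5.284 × 10⁻³) = 51.8925 × 10⁶ Ω

51.89 MΩ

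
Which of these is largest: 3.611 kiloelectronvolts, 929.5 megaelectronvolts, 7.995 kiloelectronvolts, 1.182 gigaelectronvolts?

3.611 kiloelectronvolts = 3611 electronvolts
929.5 megaelectronvolts = 929500000 electronvolts
7.995 kiloelectronvolts = 7995 electronvolts
1.182 gigaelectronvolts = 1182000000 electronvolts

1.182 gigaelectronvolts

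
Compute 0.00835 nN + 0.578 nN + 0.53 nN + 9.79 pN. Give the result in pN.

In pN:
  0.00835 nN = 0.00835 × 10^3 pN = 8.35
  0.578 nN = 0.578 × 10^3 pN = 578
  0.53 nN = 0.53 × 10^3 pN = 530
  9.79 pN → 9.79
Sum: 8.35 + 578 + 530 + 9.79 = 1126.14

1126.14 pN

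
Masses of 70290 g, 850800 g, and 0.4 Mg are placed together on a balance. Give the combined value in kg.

1321.09 kg

In kg:
  70290 g = 70290 × 10^-3 kg = 70.29
  850800 g = 850800 × 10^-3 kg = 850.8
  0.4 Mg = 0.4 × 10^3 kg = 400
Sum: 70.29 + 850.8 + 400 = 1321.09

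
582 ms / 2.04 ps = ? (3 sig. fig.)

(582e-3) / (2.04e-12) = 285.3e9

285000000000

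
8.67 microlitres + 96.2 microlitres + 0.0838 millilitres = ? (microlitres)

188.67 microlitres

In microlitres:
  8.67 microlitres → 8.67
  96.2 microlitres → 96.2
  0.0838 millilitres = 0.0838 × 10^3 microlitres = 83.8
Sum: 8.67 + 96.2 + 83.8 = 188.67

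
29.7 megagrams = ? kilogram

mega = 10⁶, kilo = 10³; factor is 10³.
29.7 × 10³ = 29700

29700 kilograms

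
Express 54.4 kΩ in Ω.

kilo = 10³, (no prefix) = 10⁰; factor is 10³.
54.4 × 10³ = 54400

54400 Ω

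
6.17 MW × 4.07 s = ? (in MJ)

25.1119 MJ

6.17 × 10⁶ × 4.07 = 25.1119 × 10⁶ J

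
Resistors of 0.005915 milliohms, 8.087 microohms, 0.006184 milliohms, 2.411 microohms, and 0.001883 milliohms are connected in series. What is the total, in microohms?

24.48 microohms

In microohms:
  0.005915 milliohms = 0.005915 × 10³ microohms = 5.915
  8.087 microohms → 8.087
  0.006184 milliohms = 0.006184 × 10³ microohms = 6.184
  2.411 microohms → 2.411
  0.001883 milliohms = 0.001883 × 10³ microohms = 1.883
Sum: 5.915 + 8.087 + 6.184 + 2.411 + 1.883 = 24.48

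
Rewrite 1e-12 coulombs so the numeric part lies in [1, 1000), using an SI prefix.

= 1e-12 coulombs; 1e-12 is pico.

1 picocoulomb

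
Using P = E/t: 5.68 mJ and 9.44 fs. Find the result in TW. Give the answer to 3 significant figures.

(5.68 × 10⁻³) / (9.44 × 10⁻¹⁵) = 0.60169 × 10¹² W

0.602 TW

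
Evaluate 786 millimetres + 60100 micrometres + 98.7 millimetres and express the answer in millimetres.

In millimetres:
  786 millimetres → 786
  60100 micrometres = 60100 × 10⁻³ millimetres = 60.1
  98.7 millimetres → 98.7
Sum: 786 + 60.1 + 98.7 = 944.8

944.8 millimetres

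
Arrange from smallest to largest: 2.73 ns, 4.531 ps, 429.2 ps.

4.531 ps < 429.2 ps < 2.73 ns

2.73 ns = 0.00000000273 s
4.531 ps = 0.000000000004531 s
429.2 ps = 0.0000000004292 s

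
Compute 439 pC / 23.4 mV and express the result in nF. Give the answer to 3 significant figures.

(439 × 10^-12) / (23.4 × 10^-3) = 18.761 × 10^-9 F

18.8 nF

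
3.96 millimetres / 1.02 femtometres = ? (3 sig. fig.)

(3.96 × 10^-3) / (1.02 × 10^-15) = 3.882 × 10^12

3880000000000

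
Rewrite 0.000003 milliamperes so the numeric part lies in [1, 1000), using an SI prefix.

3 nanoamperes

= 3 × 10^-9 amperes; 10^-9 is nano.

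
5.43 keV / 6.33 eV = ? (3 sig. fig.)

(5.43e3) / (6.33) = 0.8578e3

858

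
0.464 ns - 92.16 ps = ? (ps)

371.84 ps

In ps:
  0.464 ns = 0.464 × 10³ ps = 464
  92.16 ps → 92.16
Difference: 464 - 92.16 = 371.84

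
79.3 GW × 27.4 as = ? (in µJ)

2.17282 µJ

79.3 × 10^9 × 27.4 × 10^-18 = 2172.82 × 10^-9 J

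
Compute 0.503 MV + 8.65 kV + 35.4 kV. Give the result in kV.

547.05 kV

In kV:
  0.503 MV = 0.503 × 10^3 kV = 503
  8.65 kV → 8.65
  35.4 kV → 35.4
Sum: 503 + 8.65 + 35.4 = 547.05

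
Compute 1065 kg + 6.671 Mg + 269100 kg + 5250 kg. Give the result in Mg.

282.086 Mg

In Mg:
  1065 kg = 1065 × 10⁻³ Mg = 1.065
  6.671 Mg → 6.671
  269100 kg = 269100 × 10⁻³ Mg = 269.1
  5250 kg = 5250 × 10⁻³ Mg = 5.25
Sum: 1.065 + 6.671 + 269.1 + 5.25 = 282.086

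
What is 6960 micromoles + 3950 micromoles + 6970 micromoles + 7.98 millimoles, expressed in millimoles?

25.86 millimoles

In millimoles:
  6960 micromoles = 6960 × 10⁻³ millimoles = 6.96
  3950 micromoles = 3950 × 10⁻³ millimoles = 3.95
  6970 micromoles = 6970 × 10⁻³ millimoles = 6.97
  7.98 millimoles → 7.98
Sum: 6.96 + 3.95 + 6.97 + 7.98 = 25.86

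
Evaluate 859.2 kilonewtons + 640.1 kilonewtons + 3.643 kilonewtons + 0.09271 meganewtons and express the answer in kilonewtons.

1595.653 kilonewtons

In kilonewtons:
  859.2 kilonewtons → 859.2
  640.1 kilonewtons → 640.1
  3.643 kilonewtons → 3.643
  0.09271 meganewtons = 0.09271 × 10³ kilonewtons = 92.71
Sum: 859.2 + 640.1 + 3.643 + 92.71 = 1595.653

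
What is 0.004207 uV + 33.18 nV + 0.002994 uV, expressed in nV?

In nV:
  0.004207 uV = 0.004207 × 10³ nV = 4.207
  33.18 nV → 33.18
  0.002994 uV = 0.002994 × 10³ nV = 2.994
Sum: 4.207 + 33.18 + 2.994 = 40.381

40.381 nV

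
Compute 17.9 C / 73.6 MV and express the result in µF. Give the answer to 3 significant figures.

(17.9) / (73.6 × 10⁶) = 0.24321 × 10⁻⁶ F

0.243 µF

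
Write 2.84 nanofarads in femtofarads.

2840000 femtofarads

nano = 1e-9, femto = 1e-15; factor is 1e6.
2.84 × 1e6 = 2840000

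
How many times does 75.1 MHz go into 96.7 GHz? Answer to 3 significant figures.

1290

(96.7e9) / (75.1e6) = 1.288e3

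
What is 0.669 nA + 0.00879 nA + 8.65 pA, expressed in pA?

In pA:
  0.669 nA = 0.669e3 pA = 669
  0.00879 nA = 0.00879e3 pA = 8.79
  8.65 pA → 8.65
Sum: 669 + 8.79 + 8.65 = 686.44

686.44 pA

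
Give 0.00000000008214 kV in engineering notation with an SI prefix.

= 82.14 × 10^-9 V; 10^-9 is nano.

82.14 nV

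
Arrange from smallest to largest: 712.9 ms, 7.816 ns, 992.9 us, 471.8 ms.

712.9 ms = 0.7129 s
7.816 ns = 0.000000007816 s
992.9 us = 0.0009929 s
471.8 ms = 0.4718 s

7.816 ns < 992.9 us < 471.8 ms < 712.9 ms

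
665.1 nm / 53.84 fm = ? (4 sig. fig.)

12350000

(665.1e-9) / (53.84e-15) = 12.353e6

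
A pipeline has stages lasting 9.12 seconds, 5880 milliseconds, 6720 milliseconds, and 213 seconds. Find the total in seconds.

234.72 seconds

In seconds:
  9.12 seconds → 9.12
  5880 milliseconds = 5880 × 10⁻³ seconds = 5.88
  6720 milliseconds = 6720 × 10⁻³ seconds = 6.72
  213 seconds → 213
Sum: 9.12 + 5.88 + 6.72 + 213 = 234.72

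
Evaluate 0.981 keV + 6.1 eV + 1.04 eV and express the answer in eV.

In eV:
  0.981 keV = 0.981 × 10^3 eV = 981
  6.1 eV → 6.1
  1.04 eV → 1.04
Sum: 981 + 6.1 + 1.04 = 988.14

988.14 eV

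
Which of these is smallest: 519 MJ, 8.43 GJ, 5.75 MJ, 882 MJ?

519 MJ = 519000000 J
8.43 GJ = 8430000000 J
5.75 MJ = 5750000 J
882 MJ = 882000000 J

5.75 MJ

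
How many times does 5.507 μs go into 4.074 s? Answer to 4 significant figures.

(4.074) / (5.507 × 10^-6) = 0.73979 × 10^6

739800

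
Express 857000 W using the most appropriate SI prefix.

857 kW

= 857 × 10³ W; 10³ is kilo.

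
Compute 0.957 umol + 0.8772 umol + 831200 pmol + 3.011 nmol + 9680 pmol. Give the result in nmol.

2678.091 nmol

In nmol:
  0.957 umol = 0.957 × 10³ nmol = 957
  0.8772 umol = 0.8772 × 10³ nmol = 877.2
  831200 pmol = 831200 × 10⁻³ nmol = 831.2
  3.011 nmol → 3.011
  9680 pmol = 9680 × 10⁻³ nmol = 9.68
Sum: 957 + 877.2 + 831.2 + 3.011 + 9.68 = 2678.091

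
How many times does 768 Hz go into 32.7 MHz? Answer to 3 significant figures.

(32.7e6) / (768) = 0.04258e6

42600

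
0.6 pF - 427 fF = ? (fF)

173 fF

In fF:
  0.6 pF = 0.6 × 10^3 fF = 600
  427 fF → 427
Difference: 600 - 427 = 173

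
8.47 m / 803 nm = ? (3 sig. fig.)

(8.47) / (803e-9) = 0.01055e9

10500000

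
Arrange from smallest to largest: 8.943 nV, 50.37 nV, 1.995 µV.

8.943 nV < 50.37 nV < 1.995 µV

8.943 nV = 0.000000008943 V
50.37 nV = 0.00000005037 V
1.995 µV = 0.000001995 V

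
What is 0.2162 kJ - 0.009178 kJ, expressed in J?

In J:
  0.2162 kJ = 0.2162 × 10^3 J = 216.2
  0.009178 kJ = 0.009178 × 10^3 J = 9.178
Difference: 216.2 - 9.178 = 207.022

207.022 J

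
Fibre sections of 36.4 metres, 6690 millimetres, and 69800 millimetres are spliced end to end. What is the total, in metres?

In metres:
  36.4 metres → 36.4
  6690 millimetres = 6690 × 10^-3 metres = 6.69
  69800 millimetres = 69800 × 10^-3 metres = 69.8
Sum: 36.4 + 6.69 + 69.8 = 112.89

112.89 metres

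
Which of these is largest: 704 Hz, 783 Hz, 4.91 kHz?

704 Hz = 704 Hz
783 Hz = 783 Hz
4.91 kHz = 4910 Hz

4.91 kHz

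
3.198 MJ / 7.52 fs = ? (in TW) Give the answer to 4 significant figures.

425300000 TW

(3.198e6) / (7.52e-15) = 0.425266e21 W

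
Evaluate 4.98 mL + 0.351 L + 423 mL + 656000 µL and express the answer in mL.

In mL:
  4.98 mL → 4.98
  0.351 L = 0.351 × 10^3 mL = 351
  423 mL → 423
  656000 µL = 656000 × 10^-3 mL = 656
Sum: 4.98 + 351 + 423 + 656 = 1434.98

1434.98 mL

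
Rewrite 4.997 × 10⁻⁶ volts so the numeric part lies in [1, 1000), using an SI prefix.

4.997 microvolts

= 4.997 × 10⁻⁶ volts; 10⁻⁶ is micro.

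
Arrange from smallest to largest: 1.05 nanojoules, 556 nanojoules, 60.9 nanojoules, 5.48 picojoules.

5.48 picojoules < 1.05 nanojoules < 60.9 nanojoules < 556 nanojoules

1.05 nanojoules = 0.00000000105 joules
556 nanojoules = 0.000000556 joules
60.9 nanojoules = 0.0000000609 joules
5.48 picojoules = 0.00000000000548 joules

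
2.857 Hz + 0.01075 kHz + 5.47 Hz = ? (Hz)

19.077 Hz

In Hz:
  2.857 Hz → 2.857
  0.01075 kHz = 0.01075 × 10³ Hz = 10.75
  5.47 Hz → 5.47
Sum: 2.857 + 10.75 + 5.47 = 19.077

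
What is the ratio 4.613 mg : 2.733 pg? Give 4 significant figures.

1688000000

(4.613 × 10^-3) / (2.733 × 10^-12) = 1.6879 × 10^9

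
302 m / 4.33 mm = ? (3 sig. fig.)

(302) / (4.33e-3) = 69.75e3

69700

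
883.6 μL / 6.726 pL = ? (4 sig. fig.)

131400000

(883.6 × 10⁻⁶) / (6.726 × 10⁻¹²) = 131.37 × 10⁶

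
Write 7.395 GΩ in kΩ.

giga = 10^9, kilo = 10^3; factor is 10^6.
7.395 × 10^6 = 7395000

7395000 kΩ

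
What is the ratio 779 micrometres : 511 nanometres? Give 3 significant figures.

1520

(779e-6) / (511e-9) = 1.524e3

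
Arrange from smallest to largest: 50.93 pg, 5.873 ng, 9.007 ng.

50.93 pg < 5.873 ng < 9.007 ng

50.93 pg = 0.00000000005093 g
5.873 ng = 0.000000005873 g
9.007 ng = 0.000000009007 g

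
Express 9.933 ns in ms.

0.000009933 ms

nano = 1e-9, milli = 1e-3; factor is 1e-6.
9.933 × 1e-6 = 0.000009933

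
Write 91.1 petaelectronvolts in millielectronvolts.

peta = 10¹⁵, milli = 10⁻³; factor is 10¹⁸.
91.1 × 10¹⁸ = 91100000000000000000

91100000000000000000 millielectronvolts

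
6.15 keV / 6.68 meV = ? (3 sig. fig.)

921000

(6.15e3) / (6.68e-3) = 0.9207e6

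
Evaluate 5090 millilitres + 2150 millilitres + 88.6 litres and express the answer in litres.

95.84 litres

In litres:
  5090 millilitres = 5090 × 10^-3 litres = 5.09
  2150 millilitres = 2150 × 10^-3 litres = 2.15
  88.6 litres → 88.6
Sum: 5.09 + 2.15 + 88.6 = 95.84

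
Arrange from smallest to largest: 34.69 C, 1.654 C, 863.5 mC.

34.69 C = 34.69 C
1.654 C = 1.654 C
863.5 mC = 0.8635 C

863.5 mC < 1.654 C < 34.69 C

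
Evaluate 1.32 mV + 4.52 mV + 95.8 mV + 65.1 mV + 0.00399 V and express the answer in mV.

In mV:
  1.32 mV → 1.32
  4.52 mV → 4.52
  95.8 mV → 95.8
  65.1 mV → 65.1
  0.00399 V = 0.00399 × 10^3 mV = 3.99
Sum: 1.32 + 4.52 + 95.8 + 65.1 + 3.99 = 170.73

170.73 mV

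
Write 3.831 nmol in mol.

0.000000003831 mol

nano = 1e-9, (no prefix) = 1e0; factor is 1e-9.
3.831 × 1e-9 = 0.000000003831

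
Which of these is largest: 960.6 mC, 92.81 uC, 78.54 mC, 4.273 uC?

960.6 mC

960.6 mC = 0.9606 C
92.81 uC = 0.00009281 C
78.54 mC = 0.07854 C
4.273 uC = 0.000004273 C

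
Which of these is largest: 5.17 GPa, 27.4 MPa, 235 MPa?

5.17 GPa

5.17 GPa = 5170000000 Pa
27.4 MPa = 27400000 Pa
235 MPa = 235000000 Pa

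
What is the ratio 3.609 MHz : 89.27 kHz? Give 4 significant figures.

(3.609e6) / (89.27e3) = 0.040428e3

40.43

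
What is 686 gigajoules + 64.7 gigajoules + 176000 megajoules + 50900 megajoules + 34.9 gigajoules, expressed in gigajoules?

In gigajoules:
  686 gigajoules → 686
  64.7 gigajoules → 64.7
  176000 megajoules = 176000e-3 gigajoules = 176
  50900 megajoules = 50900e-3 gigajoules = 50.9
  34.9 gigajoules → 34.9
Sum: 686 + 64.7 + 176 + 50.9 + 34.9 = 1012.5

1012.5 gigajoules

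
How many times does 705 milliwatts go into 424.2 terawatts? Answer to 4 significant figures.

(424.2e12) / (705e-3) = 0.6017e15

601700000000000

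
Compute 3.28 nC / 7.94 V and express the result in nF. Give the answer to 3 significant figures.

0.413 nF

(3.28e-9) / (7.94) = 0.4131e-9 F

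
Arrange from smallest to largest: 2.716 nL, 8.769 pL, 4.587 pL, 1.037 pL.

1.037 pL < 4.587 pL < 8.769 pL < 2.716 nL

2.716 nL = 0.000000002716 L
8.769 pL = 0.000000000008769 L
4.587 pL = 0.000000000004587 L
1.037 pL = 0.000000000001037 L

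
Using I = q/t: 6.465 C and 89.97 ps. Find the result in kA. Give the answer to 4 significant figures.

(6.465) / (89.97 × 10^-12) = 0.0718573 × 10^12 A

71860000 kA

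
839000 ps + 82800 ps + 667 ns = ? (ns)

1588.8 ns

In ns:
  839000 ps = 839000 × 10⁻³ ns = 839
  82800 ps = 82800 × 10⁻³ ns = 82.8
  667 ns → 667
Sum: 839 + 82.8 + 667 = 1588.8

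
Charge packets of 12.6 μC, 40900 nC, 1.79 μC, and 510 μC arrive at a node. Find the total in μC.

In μC:
  12.6 μC → 12.6
  40900 nC = 40900 × 10^-3 μC = 40.9
  1.79 μC → 1.79
  510 μC → 510
Sum: 12.6 + 40.9 + 1.79 + 510 = 565.29

565.29 μC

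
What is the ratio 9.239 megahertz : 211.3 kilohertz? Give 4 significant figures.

43.72

(9.239 × 10⁶) / (211.3 × 10³) = 0.043725 × 10³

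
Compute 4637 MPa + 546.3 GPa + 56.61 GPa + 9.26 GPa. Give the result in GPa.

616.807 GPa

In GPa:
  4637 MPa = 4637 × 10^-3 GPa = 4.637
  546.3 GPa → 546.3
  56.61 GPa → 56.61
  9.26 GPa → 9.26
Sum: 4.637 + 546.3 + 56.61 + 9.26 = 616.807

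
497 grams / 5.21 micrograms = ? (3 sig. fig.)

(497) / (5.21e-6) = 95.39e6

95400000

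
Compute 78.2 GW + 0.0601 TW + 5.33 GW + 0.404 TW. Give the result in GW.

In GW:
  78.2 GW → 78.2
  0.0601 TW = 0.0601e3 GW = 60.1
  5.33 GW → 5.33
  0.404 TW = 0.404e3 GW = 404
Sum: 78.2 + 60.1 + 5.33 + 404 = 547.63

547.63 GW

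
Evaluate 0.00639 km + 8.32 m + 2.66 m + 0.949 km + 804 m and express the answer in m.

1770.37 m

In m:
  0.00639 km = 0.00639 × 10³ m = 6.39
  8.32 m → 8.32
  2.66 m → 2.66
  0.949 km = 0.949 × 10³ m = 949
  804 m → 804
Sum: 6.39 + 8.32 + 2.66 + 949 + 804 = 1770.37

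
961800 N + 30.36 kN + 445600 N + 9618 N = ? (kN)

In kN:
  961800 N = 961800 × 10⁻³ kN = 961.8
  30.36 kN → 30.36
  445600 N = 445600 × 10⁻³ kN = 445.6
  9618 N = 9618 × 10⁻³ kN = 9.618
Sum: 961.8 + 30.36 + 445.6 + 9.618 = 1447.378

1447.378 kN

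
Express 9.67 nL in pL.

9670 pL

nano = 1e-9, pico = 1e-12; factor is 1e3.
9.67 × 1e3 = 9670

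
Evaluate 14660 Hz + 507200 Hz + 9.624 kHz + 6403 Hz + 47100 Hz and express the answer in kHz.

584.987 kHz

In kHz:
  14660 Hz = 14660e-3 kHz = 14.66
  507200 Hz = 507200e-3 kHz = 507.2
  9.624 kHz → 9.624
  6403 Hz = 6403e-3 kHz = 6.403
  47100 Hz = 47100e-3 kHz = 47.1
Sum: 14.66 + 507.2 + 9.624 + 6.403 + 47.1 = 584.987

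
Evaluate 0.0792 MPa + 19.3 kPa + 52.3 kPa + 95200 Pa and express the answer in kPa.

246 kPa

In kPa:
  0.0792 MPa = 0.0792e3 kPa = 79.2
  19.3 kPa → 19.3
  52.3 kPa → 52.3
  95200 Pa = 95200e-3 kPa = 95.2
Sum: 79.2 + 19.3 + 52.3 + 95.2 = 246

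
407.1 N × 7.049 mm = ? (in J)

407.1 × 7.049 × 10⁻³ = 2869.6479 × 10⁻³ J

2.8696479 J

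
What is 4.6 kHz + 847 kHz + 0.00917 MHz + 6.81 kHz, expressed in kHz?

867.58 kHz

In kHz:
  4.6 kHz → 4.6
  847 kHz → 847
  0.00917 MHz = 0.00917 × 10³ kHz = 9.17
  6.81 kHz → 6.81
Sum: 4.6 + 847 + 9.17 + 6.81 = 867.58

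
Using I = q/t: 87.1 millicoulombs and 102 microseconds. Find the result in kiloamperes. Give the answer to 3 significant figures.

0.854 kiloamperes

(87.1 × 10⁻³) / (102 × 10⁻⁶) = 0.85392 × 10³ A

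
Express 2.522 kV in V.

2522 V

kilo = 10^3, (no prefix) = 10^0; factor is 10^3.
2.522 × 10^3 = 2522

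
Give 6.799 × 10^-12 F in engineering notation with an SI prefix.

= 6.799 × 10^-12 F; 10^-12 is pico.

6.799 pF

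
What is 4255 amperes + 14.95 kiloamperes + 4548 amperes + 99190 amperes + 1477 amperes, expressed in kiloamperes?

In kiloamperes:
  4255 amperes = 4255e-3 kiloamperes = 4.255
  14.95 kiloamperes → 14.95
  4548 amperes = 4548e-3 kiloamperes = 4.548
  99190 amperes = 99190e-3 kiloamperes = 99.19
  1477 amperes = 1477e-3 kiloamperes = 1.477
Sum: 4.255 + 14.95 + 4.548 + 99.19 + 1.477 = 124.42

124.42 kiloamperes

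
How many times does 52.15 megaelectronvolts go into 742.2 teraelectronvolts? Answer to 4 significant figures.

14230000

(742.2e12) / (52.15e6) = 14.232e6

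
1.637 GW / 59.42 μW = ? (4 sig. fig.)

27550000000000

(1.637e9) / (59.42e-6) = 0.02755e15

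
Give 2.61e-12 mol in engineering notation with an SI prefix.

2.61 pmol

= 2.61e-12 mol; 1e-12 is pico.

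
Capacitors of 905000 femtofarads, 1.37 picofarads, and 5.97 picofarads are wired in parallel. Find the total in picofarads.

In picofarads:
  905000 femtofarads = 905000e-3 picofarads = 905
  1.37 picofarads → 1.37
  5.97 picofarads → 5.97
Sum: 905 + 1.37 + 5.97 = 912.34

912.34 picofarads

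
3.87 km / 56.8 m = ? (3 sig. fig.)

(3.87e3) / (56.8) = 0.06813e3

68.1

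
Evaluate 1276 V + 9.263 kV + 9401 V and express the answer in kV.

In kV:
  1276 V = 1276 × 10^-3 kV = 1.276
  9.263 kV → 9.263
  9401 V = 9401 × 10^-3 kV = 9.401
Sum: 1.276 + 9.263 + 9.401 = 19.94

19.94 kV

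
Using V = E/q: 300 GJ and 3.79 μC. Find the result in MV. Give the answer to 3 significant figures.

(300 × 10^9) / (3.79 × 10^-6) = 79.156 × 10^15 V

79200000000 MV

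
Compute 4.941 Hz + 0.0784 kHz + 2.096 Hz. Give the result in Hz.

85.437 Hz

In Hz:
  4.941 Hz → 4.941
  0.0784 kHz = 0.0784 × 10^3 Hz = 78.4
  2.096 Hz → 2.096
Sum: 4.941 + 78.4 + 2.096 = 85.437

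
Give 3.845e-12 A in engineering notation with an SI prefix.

3.845 pA

= 3.845e-12 A; 1e-12 is pico.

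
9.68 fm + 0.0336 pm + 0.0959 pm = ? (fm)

In fm:
  9.68 fm → 9.68
  0.0336 pm = 0.0336 × 10³ fm = 33.6
  0.0959 pm = 0.0959 × 10³ fm = 95.9
Sum: 9.68 + 33.6 + 95.9 = 139.18

139.18 fm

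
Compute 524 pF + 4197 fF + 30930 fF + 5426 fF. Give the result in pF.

In pF:
  524 pF → 524
  4197 fF = 4197 × 10^-3 pF = 4.197
  30930 fF = 30930 × 10^-3 pF = 30.93
  5426 fF = 5426 × 10^-3 pF = 5.426
Sum: 524 + 4.197 + 30.93 + 5.426 = 564.553

564.553 pF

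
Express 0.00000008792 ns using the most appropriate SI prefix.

= 87.92e-18 s; 1e-18 is atto.

87.92 as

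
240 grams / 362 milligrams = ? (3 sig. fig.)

663

(240) / (362 × 10⁻³) = 0.663 × 10³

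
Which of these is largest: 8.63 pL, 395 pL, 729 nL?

8.63 pL = 0.00000000000863 L
395 pL = 0.000000000395 L
729 nL = 0.000000729 L

729 nL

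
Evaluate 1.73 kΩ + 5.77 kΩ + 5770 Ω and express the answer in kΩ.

In kΩ:
  1.73 kΩ → 1.73
  5.77 kΩ → 5.77
  5770 Ω = 5770e-3 kΩ = 5.77
Sum: 1.73 + 5.77 + 5.77 = 13.27

13.27 kΩ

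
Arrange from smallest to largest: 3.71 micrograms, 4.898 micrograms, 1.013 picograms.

3.71 micrograms = 0.00000371 grams
4.898 micrograms = 0.000004898 grams
1.013 picograms = 0.000000000001013 grams

1.013 picograms < 3.71 micrograms < 4.898 micrograms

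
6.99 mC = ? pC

milli = 10⁻³, pico = 10⁻¹²; factor is 10⁹.
6.99 × 10⁹ = 6990000000

6990000000 pC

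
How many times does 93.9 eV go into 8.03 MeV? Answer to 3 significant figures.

85500

(8.03e6) / (93.9) = 0.08552e6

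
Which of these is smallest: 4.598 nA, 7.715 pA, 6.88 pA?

4.598 nA = 0.000000004598 A
7.715 pA = 0.000000000007715 A
6.88 pA = 0.00000000000688 A

6.88 pA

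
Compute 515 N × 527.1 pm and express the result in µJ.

515 × 527.1 × 10⁻¹² = 271456.5 × 10⁻¹² J

0.2714565 µJ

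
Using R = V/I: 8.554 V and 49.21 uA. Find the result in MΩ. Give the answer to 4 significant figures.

(8.554) / (49.21 × 10^-6) = 0.173826 × 10^6 Ω

0.1738 MΩ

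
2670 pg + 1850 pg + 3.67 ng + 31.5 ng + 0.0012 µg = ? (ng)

40.89 ng

In ng:
  2670 pg = 2670e-3 ng = 2.67
  1850 pg = 1850e-3 ng = 1.85
  3.67 ng → 3.67
  31.5 ng → 31.5
  0.0012 µg = 0.0012e3 ng = 1.2
Sum: 2.67 + 1.85 + 3.67 + 31.5 + 1.2 = 40.89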